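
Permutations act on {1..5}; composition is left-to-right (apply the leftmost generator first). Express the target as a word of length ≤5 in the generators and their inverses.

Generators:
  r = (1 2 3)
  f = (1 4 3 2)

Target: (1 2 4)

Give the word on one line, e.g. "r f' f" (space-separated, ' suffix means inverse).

f' f' r'

  after f': (1 2 3 4)
  after f': (1 3)(2 4)
  after r': (1 2 4)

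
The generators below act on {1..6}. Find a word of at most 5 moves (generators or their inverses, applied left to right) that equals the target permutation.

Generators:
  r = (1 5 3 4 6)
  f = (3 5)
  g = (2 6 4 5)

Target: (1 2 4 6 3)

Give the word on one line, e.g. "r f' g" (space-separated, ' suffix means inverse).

f g' g' r g

  after f: (3 5)
  after g': (2 5 3 4 6)
  after g': (2 4)(3 6 5)
  after r: (1 5 4 2 6 3)
  after g: (1 2 4 6 3)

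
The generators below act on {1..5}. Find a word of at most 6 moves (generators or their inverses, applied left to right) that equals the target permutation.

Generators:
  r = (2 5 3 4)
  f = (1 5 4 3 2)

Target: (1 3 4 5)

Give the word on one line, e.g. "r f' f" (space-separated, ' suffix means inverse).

  after r: (2 5 3 4)
  after r: (2 3)(4 5)
  after f': (1 2 4)
  after r': (1 4)(2 3 5)
  after f: (1 3 4 5)

r r f' r' f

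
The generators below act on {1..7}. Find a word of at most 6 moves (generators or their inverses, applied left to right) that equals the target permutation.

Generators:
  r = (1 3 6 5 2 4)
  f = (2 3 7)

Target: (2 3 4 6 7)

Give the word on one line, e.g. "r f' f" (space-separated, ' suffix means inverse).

f r' f r

  after f: (2 3 7)
  after r': (1 4 2)(3 7 5 6)
  after f: (1 4 3 2)(5 6 7)
  after r: (2 3 4 6 7)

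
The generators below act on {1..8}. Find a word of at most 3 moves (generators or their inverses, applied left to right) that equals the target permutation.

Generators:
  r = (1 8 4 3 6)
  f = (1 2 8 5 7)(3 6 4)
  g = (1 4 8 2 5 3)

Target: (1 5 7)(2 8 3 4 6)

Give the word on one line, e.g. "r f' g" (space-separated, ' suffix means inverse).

  after r: (1 8 4 3 6)
  after f: (1 5 7)(2 8 3 4 6)

r f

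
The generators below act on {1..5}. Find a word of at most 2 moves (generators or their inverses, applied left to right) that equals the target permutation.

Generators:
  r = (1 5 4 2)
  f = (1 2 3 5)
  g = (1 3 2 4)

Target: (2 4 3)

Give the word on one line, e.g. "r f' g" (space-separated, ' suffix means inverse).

  after r': (1 2 4 5)
  after f': (2 4 3)

r' f'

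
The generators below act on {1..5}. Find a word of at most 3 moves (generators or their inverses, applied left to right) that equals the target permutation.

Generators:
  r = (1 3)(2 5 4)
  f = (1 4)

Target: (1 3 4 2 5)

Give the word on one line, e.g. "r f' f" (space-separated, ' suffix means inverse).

r f

  after r: (1 3)(2 5 4)
  after f: (1 3 4 2 5)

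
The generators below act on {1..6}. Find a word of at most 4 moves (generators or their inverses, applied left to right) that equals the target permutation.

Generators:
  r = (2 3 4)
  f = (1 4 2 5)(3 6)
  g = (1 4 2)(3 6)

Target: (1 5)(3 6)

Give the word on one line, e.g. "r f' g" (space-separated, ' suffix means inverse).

  after f': (1 5 2 4)(3 6)
  after g': (1 5 4 2)
  after g': (1 5)(3 6)

f' g' g'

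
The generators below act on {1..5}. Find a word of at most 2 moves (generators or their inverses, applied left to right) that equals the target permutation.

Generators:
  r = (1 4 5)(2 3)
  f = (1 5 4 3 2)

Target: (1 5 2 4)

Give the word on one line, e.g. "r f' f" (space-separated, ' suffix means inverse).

  after r: (1 4 5)(2 3)
  after f': (1 5 2 4)

r f'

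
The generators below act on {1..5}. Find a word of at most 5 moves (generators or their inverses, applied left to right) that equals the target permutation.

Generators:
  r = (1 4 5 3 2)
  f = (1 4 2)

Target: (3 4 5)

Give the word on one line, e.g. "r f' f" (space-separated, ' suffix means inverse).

r f f

  after r: (1 4 5 3 2)
  after f: (1 2 4 5 3)
  after f: (3 4 5)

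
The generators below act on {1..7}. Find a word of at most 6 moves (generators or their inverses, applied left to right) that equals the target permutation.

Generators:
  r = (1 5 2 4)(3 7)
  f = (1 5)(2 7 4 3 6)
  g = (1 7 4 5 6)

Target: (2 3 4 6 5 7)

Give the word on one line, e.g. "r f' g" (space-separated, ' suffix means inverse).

g r f' r

  after g: (1 7 4 5 6)
  after r: (1 3 7)(2 4)(5 6)
  after f': (1 4 6)(2 7 5 3)
  after r: (2 3 4 6 5 7)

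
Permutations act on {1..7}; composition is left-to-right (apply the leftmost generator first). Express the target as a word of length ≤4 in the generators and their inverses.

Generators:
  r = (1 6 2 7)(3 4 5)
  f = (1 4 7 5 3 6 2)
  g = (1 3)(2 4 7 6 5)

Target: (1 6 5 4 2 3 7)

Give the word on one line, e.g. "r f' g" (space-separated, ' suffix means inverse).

f' f'

  after f': (1 2 6 3 5 7 4)
  after f': (1 6 5 4 2 3 7)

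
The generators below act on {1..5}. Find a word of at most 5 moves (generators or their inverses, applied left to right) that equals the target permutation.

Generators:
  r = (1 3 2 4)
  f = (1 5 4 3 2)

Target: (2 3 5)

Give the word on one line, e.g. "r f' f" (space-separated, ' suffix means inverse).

r' f r'

  after r': (1 4 2 3)
  after f: (1 3 5 4)
  after r': (2 3 5)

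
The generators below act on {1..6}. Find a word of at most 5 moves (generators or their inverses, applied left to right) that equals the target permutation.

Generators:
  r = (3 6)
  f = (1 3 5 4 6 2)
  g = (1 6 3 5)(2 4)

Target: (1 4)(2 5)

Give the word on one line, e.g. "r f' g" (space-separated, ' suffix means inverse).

  after r': (3 6)
  after f': (1 2 6)(3 4 5)
  after f': (1 6 2 4 3 5)
  after f': (1 4)(2 5)

r' f' f' f'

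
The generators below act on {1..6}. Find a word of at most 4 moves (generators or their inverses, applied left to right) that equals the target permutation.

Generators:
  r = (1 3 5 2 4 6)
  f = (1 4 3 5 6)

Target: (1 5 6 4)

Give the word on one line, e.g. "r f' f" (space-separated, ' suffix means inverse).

  after r': (1 6 4 2 5 3)
  after r': (1 4 5)(2 3 6)
  after f: (1 3)(2 5 4 6)
  after r: (1 5 6 4)

r' r' f r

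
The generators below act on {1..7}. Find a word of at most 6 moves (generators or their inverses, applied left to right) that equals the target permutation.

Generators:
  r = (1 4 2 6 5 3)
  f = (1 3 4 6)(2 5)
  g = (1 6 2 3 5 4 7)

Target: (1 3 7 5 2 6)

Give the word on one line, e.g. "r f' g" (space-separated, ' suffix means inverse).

  after g: (1 6 2 3 5 4 7)
  after r': (1 2 5)(3 6 4 7)
  after f: (1 5 3)(4 7)
  after g': (1 3 7 5 2 6)

g r' f g'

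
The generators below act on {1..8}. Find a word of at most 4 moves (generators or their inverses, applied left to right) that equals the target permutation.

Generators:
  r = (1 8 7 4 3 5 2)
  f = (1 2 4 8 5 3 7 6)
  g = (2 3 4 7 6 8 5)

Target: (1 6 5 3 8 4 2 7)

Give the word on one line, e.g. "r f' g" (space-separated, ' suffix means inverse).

g' f' r

  after g': (2 5 8 6 7 4 3)
  after f': (1 6 3)(2 8 7)(4 5)
  after r: (1 6 5 3 8 4 2 7)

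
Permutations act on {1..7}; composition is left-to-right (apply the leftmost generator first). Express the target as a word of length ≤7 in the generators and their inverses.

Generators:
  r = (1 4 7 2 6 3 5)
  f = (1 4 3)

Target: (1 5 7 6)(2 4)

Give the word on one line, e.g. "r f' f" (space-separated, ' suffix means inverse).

r f r f f

  after r: (1 4 7 2 6 3 5)
  after f: (1 3 5 4 7 2 6)
  after r: (1 5 7 6 4 2 3)
  after f: (1 5 7 6 3 4 2)
  after f: (1 5 7 6)(2 4)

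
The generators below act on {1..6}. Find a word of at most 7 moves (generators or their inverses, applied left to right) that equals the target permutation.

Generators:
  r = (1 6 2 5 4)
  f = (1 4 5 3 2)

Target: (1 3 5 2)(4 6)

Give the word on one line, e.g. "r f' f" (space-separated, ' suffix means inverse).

f' r' f' r f'

  after f': (1 2 3 5 4)
  after r': (1 6)(2 3)
  after f': (1 6 2 5 4)
  after r: (1 2 4 6 5)
  after f': (1 3 5 2)(4 6)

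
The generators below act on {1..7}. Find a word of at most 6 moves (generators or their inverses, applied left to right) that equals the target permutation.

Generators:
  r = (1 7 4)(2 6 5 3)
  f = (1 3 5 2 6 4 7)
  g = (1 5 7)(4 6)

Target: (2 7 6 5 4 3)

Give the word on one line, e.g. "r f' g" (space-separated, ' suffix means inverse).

  after g': (1 7 5)(4 6)
  after r: (1 4 5 7 3 2 6)
  after f: (1 7 5)(2 4)(3 6)
  after r': (2 7 6 5 4 3)

g' r f r'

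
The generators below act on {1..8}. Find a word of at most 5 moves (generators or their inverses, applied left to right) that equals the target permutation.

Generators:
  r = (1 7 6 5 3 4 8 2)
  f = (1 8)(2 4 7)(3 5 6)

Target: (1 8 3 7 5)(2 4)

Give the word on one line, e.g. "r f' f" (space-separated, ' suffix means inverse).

  after r': (1 2 8 4 3 5 6 7)
  after f': (1 7 8 2)(4 6)
  after r': (3 5 6)(4 7)
  after r': (1 2 8 4)(3 6 5 7)
  after r': (1 8 3 7 5)(2 4)

r' f' r' r' r'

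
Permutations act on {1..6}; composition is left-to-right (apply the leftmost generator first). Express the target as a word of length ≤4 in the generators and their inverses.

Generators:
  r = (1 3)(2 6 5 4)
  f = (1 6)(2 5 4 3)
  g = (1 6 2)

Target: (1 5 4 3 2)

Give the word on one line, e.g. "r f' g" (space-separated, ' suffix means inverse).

g g f

  after g: (1 6 2)
  after g: (1 2 6)
  after f: (1 5 4 3 2)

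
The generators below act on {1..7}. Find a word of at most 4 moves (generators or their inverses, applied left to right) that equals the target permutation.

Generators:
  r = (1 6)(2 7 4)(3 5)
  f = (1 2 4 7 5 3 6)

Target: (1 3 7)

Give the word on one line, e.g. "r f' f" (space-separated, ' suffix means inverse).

  after r': (1 6)(2 4 7)(3 5)
  after f': (1 3 7)

r' f'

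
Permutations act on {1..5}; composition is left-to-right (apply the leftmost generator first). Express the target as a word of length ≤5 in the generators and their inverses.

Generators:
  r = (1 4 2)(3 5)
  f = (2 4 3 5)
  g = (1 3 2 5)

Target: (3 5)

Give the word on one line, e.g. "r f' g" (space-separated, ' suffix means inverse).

  after f': (2 5 3 4)
  after g: (1 3 4 5 2)
  after r': (1 5 4 3)
  after g: (2 5 4)
  after f: (3 5)

f' g r' g f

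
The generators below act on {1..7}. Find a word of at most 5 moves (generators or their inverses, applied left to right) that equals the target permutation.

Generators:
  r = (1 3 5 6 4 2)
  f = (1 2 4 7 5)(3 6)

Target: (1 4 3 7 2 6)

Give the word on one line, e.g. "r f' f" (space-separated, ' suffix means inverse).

r f' r

  after r: (1 3 5 6 4 2)
  after f': (1 6 2 5 3 7 4)
  after r: (1 4 3 7 2 6)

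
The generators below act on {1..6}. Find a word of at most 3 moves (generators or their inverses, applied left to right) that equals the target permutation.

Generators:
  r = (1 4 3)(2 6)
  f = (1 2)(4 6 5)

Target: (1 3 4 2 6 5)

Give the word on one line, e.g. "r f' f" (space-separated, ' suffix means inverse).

  after f': (1 2)(4 5 6)
  after f': (4 6 5)
  after r': (1 3 4 2 6 5)

f' f' r'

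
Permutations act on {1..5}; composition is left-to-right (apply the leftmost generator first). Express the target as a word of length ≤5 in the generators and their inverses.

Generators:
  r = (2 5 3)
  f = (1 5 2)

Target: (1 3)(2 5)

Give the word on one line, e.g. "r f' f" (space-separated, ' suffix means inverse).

f' f' r' r' f

  after f': (1 2 5)
  after f': (1 5 2)
  after r': (1 2)(3 5)
  after r': (1 3 2)
  after f: (1 3)(2 5)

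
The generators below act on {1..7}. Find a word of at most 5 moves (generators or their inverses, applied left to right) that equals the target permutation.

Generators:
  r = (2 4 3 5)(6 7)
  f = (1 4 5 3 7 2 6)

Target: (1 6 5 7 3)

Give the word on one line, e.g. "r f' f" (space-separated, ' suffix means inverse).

f' f' f' r

  after f': (1 6 2 7 3 5 4)
  after f': (1 2 3 4 6 7 5)
  after f': (1 7 4 2 5 6 3)
  after r: (1 6 5 7 3)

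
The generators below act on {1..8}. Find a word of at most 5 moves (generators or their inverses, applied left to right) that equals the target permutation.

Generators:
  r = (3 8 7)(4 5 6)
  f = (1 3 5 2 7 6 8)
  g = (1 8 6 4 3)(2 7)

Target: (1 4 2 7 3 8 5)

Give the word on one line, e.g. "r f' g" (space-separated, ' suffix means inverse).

f' r f r

  after f': (1 8 6 7 2 5 3)
  after r: (1 7 2 6 3)(4 5 8)
  after f: (1 6 5)(2 8 4)
  after r: (1 4 2 7 3 8 5)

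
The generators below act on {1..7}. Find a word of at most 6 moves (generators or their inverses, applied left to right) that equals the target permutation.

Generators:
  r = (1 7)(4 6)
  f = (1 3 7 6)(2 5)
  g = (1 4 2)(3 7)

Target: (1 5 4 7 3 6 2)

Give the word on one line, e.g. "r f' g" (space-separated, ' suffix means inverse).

g' r r f g'

  after g': (1 2 4)(3 7)
  after r: (1 2 6 4 7 3)
  after r: (1 2 4)(3 7)
  after f: (1 5 2 4 3 6)
  after g': (1 5 4 7 3 6 2)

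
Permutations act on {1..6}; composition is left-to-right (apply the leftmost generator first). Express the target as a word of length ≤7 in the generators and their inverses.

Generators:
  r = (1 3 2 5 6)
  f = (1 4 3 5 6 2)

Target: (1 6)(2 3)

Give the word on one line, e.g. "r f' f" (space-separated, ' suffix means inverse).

r' f r' f r

  after r': (1 6 5 2 3)
  after f: (1 2 5)(3 4)
  after r': (1 3 4)(5 6)
  after f: (1 5 2)
  after r: (1 6)(2 3)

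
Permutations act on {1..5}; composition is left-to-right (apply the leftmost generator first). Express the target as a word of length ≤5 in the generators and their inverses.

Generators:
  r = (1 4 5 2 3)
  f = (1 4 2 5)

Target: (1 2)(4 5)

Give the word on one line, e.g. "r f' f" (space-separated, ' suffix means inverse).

  after r: (1 4 5 2 3)
  after f: (1 2 3 4)
  after r': (1 5 4 3)
  after r': (1 4 2 5)
  after f: (1 2)(4 5)

r f r' r' f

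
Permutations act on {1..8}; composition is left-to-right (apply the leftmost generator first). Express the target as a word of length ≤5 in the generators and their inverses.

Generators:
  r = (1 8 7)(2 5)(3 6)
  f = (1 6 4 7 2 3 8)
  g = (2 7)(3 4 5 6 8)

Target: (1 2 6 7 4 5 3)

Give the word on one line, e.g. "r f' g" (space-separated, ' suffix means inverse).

  after g': (2 7)(3 8 6 5 4)
  after r': (1 7 5 4 6 2 8 3)
  after g': (1 2 6 7 4 5 3)

g' r' g'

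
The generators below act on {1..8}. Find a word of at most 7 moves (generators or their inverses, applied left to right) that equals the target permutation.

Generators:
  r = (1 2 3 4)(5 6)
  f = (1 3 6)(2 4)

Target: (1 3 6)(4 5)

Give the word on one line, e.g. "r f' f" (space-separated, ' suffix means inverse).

  after f': (1 6 3)(2 4)
  after f': (1 3 6)
  after r': (1 2)(3 5 6 4)
  after f: (1 4 6 2 3 5)
  after r': (1 3 6)(4 5)

f' f' r' f r'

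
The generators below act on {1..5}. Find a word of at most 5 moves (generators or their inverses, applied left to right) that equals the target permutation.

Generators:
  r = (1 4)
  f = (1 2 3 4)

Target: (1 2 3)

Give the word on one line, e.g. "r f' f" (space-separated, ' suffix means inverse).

f r' r' r'

  after f: (1 2 3 4)
  after r': (1 2 3)
  after r': (1 2 3 4)
  after r': (1 2 3)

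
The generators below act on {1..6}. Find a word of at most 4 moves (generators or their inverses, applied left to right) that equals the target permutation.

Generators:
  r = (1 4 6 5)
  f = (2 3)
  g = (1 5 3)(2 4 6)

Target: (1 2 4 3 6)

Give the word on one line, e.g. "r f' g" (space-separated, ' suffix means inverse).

  after g: (1 5 3)(2 4 6)
  after g: (1 3 5)(2 6 4)
  after f': (1 2 6 4 3 5)
  after r': (1 2 4 3 6)

g g f' r'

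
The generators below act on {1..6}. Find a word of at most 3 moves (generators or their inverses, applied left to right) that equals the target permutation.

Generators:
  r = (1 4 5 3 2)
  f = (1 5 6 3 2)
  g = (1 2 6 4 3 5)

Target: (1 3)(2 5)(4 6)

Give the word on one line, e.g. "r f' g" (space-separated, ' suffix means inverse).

  after g: (1 2 6 4 3 5)
  after f': (1 3)(2 5)(4 6)

g f'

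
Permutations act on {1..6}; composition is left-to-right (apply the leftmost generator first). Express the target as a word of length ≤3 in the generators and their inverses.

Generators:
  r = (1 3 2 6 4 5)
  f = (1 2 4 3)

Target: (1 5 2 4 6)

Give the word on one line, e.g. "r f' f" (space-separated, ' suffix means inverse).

  after r': (1 5 4 6 2 3)
  after f': (1 5 2 4 6)

r' f'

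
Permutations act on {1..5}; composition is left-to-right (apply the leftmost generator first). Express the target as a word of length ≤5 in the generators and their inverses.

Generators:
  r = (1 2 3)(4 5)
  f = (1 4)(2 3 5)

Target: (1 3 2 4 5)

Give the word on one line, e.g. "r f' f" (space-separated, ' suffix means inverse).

  after r': (1 3 2)(4 5)
  after f': (1 2 4 3 5)
  after f': (1 5 4 2)
  after f': (1 3 2 4 5)

r' f' f' f'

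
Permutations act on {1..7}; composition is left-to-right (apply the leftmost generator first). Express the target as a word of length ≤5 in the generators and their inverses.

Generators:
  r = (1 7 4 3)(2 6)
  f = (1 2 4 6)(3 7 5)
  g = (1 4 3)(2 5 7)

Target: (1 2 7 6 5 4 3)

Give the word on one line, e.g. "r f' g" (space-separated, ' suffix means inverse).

  after f': (1 6 4 2)(3 5 7)
  after g': (1 6)(2 3)(4 7)
  after f': (1 4 3)(2 5 7)
  after r': (1 7 6 2 5)
  after g: (1 2 7 6 5 4 3)

f' g' f' r' g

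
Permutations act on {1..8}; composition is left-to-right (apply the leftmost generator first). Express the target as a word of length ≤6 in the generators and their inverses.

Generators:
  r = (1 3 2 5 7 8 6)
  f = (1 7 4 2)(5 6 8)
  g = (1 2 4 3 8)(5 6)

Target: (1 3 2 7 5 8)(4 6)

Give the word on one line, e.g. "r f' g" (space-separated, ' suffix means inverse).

r g g r

  after r: (1 3 2 5 7 8 6)
  after g: (1 8 5 7)(2 6)(3 4)
  after g: (2 5 7)(4 8 6)
  after r: (1 3 2 7 5 8)(4 6)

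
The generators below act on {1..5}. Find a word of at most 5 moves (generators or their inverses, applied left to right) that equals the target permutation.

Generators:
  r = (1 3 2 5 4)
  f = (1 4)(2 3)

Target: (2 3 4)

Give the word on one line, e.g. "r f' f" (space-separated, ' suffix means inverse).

  after r: (1 3 2 5 4)
  after f: (1 2 5)
  after r': (1 3)(4 5)
  after r': (2 3 4)

r f r' r'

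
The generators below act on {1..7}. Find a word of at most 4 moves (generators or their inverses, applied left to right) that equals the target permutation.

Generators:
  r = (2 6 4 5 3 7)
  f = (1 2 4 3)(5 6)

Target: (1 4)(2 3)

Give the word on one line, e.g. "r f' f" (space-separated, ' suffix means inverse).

  after f': (1 3 4 2)(5 6)
  after f': (1 4)(2 3)

f' f'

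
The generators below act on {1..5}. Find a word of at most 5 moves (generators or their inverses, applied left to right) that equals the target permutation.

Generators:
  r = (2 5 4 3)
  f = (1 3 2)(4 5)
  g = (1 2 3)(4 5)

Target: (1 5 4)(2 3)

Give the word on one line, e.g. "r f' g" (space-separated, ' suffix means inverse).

  after g': (1 3 2)(4 5)
  after r': (1 4 2)
  after g': (1 5 4)(2 3)

g' r' g'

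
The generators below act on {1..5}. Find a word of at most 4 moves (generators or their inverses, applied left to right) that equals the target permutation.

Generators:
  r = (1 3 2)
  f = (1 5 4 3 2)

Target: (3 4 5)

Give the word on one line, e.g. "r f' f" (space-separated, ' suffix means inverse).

  after f': (1 2 3 4 5)
  after r': (1 3 4 5 2)
  after r': (3 4 5)

f' r' r'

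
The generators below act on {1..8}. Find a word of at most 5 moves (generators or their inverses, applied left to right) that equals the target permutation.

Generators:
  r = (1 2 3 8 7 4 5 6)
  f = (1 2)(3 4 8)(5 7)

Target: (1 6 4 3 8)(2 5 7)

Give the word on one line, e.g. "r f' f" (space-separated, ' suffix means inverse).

  after f: (1 2)(3 4 8)(5 7)
  after r': (2 6 5 8)(3 7 4)
  after f: (1 2 6 7 8)(3 5)
  after f: (2 6 5 4 8)(3 7)
  after r': (1 6 4 3 8)(2 5 7)

f r' f f r'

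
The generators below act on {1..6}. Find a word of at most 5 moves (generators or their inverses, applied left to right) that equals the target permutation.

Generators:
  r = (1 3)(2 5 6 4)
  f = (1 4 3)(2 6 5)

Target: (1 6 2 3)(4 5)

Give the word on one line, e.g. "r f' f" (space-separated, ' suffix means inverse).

  after f: (1 4 3)(2 6 5)
  after r': (1 6 2 5 4)
  after f: (1 5 3)
  after r': (1 2 4 6 5)
  after f: (1 6 2 3)(4 5)

f r' f r' f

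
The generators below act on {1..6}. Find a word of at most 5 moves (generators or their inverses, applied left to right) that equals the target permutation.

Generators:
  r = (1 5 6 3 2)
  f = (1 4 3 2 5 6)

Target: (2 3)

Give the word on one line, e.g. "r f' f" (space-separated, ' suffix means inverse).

  after f: (1 4 3 2 5 6)
  after f: (1 3 5)(2 6 4)
  after r: (1 2 3 6 4)
  after f: (1 5 6 3)
  after r': (2 3)

f f r f r'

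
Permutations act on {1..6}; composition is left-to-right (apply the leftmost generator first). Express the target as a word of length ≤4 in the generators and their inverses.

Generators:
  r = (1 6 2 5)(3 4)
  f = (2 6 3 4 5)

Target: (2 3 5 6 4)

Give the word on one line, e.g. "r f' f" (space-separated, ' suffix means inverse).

f f

  after f: (2 6 3 4 5)
  after f: (2 3 5 6 4)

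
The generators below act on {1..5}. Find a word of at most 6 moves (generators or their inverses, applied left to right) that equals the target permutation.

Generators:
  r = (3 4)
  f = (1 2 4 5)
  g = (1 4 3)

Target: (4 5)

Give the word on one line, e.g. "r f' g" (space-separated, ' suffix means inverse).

r f' r f r

  after r: (3 4)
  after f': (1 5 4 3 2)
  after r: (1 5 3 2)
  after f: (3 4 5)
  after r: (4 5)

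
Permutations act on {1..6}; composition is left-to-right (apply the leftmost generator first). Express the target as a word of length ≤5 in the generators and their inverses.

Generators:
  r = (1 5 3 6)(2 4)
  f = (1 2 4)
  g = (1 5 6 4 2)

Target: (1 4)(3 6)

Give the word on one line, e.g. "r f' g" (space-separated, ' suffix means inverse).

f' r' g f'

  after f': (1 4 2)
  after r': (1 2 6 3 5)
  after g: (2 4)(3 6)
  after f': (1 4)(3 6)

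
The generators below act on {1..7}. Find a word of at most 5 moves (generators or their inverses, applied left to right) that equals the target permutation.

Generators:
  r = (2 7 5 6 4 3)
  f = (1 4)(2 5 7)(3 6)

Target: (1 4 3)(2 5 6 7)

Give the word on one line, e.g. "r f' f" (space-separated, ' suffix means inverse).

  after f: (1 4)(2 5 7)(3 6)
  after f: (2 7 5)
  after r': (3 4 6 5)
  after f: (1 4 3)(2 5 6 7)

f f r' f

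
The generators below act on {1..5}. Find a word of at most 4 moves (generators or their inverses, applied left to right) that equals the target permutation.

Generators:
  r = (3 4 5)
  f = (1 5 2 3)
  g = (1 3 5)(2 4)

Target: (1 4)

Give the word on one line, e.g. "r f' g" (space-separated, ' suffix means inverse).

g' f g'

  after g': (1 5 3)(2 4)
  after f: (1 2 4 3 5)
  after g': (1 4)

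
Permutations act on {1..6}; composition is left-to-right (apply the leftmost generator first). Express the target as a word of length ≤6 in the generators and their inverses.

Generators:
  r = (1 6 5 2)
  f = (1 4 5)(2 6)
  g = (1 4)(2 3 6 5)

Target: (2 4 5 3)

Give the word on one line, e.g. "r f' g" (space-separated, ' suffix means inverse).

r g r' r'

  after r: (1 6 5 2)
  after g: (1 5 3 6 2 4)
  after r': (1 6 5 3)(2 4)
  after r': (2 4 5 3)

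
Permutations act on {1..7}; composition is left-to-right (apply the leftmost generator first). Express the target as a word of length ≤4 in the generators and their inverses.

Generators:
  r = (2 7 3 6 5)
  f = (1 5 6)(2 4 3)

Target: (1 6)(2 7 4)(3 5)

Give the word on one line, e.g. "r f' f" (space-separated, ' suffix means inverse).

  after r: (2 7 3 6 5)
  after f': (1 6)(2 7 4)(3 5)

r f'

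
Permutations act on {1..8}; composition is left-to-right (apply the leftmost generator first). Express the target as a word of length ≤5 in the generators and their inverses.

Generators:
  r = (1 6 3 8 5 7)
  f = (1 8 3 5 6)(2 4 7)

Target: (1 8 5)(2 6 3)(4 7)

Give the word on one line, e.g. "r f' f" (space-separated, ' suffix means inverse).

  after f: (1 8 3 5 6)(2 4 7)
  after r: (1 5 3 7 2 4)
  after f: (1 6)(2 7 4 8 3)
  after r: (1 3 2)(4 5 7)
  after r: (1 8 5)(2 6 3)(4 7)

f r f r r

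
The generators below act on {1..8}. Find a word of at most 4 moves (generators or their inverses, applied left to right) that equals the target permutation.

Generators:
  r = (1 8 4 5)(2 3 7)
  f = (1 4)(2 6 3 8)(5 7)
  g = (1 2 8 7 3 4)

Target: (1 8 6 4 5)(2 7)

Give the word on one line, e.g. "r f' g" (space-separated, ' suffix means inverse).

  after f': (1 4)(2 8 3 6)(5 7)
  after f': (2 3)(6 8)
  after r: (1 8 6 4 5)(2 7)

f' f' r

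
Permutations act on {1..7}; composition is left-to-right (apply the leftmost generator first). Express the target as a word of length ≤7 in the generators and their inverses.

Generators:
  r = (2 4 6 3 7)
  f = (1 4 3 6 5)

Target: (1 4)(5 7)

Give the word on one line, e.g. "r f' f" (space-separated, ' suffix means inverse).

f r' f f r

  after f: (1 4 3 6 5)
  after r': (1 2 7 3 4 6 5)
  after f: (1 2 7 6)(4 5)
  after f: (1 2 7 5 3 6 4)
  after r: (1 4)(5 7)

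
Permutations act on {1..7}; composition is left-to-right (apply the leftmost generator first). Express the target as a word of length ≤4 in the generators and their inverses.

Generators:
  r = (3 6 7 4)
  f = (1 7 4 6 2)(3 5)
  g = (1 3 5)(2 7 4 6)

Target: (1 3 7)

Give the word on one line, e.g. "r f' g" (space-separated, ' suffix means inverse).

g' f

  after g': (1 5 3)(2 6 4 7)
  after f: (1 3 7)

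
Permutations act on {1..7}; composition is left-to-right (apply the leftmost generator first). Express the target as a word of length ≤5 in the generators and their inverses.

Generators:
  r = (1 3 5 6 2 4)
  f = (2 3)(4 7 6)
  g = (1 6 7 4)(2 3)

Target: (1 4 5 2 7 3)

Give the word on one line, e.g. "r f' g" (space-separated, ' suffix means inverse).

g' f r' f'

  after g': (1 4 7 6)(2 3)
  after f: (1 7 4 6)
  after r': (1 7 2 6 4 5 3)
  after f': (1 4 5 2 7 3)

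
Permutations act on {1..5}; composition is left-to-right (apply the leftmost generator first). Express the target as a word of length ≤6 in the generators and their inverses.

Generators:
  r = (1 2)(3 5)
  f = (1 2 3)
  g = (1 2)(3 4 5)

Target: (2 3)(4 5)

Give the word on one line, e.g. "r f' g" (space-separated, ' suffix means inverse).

f g g r'

  after f: (1 2 3)
  after g: (2 4 5 3)
  after g: (1 2 5 4 3)
  after r': (2 3)(4 5)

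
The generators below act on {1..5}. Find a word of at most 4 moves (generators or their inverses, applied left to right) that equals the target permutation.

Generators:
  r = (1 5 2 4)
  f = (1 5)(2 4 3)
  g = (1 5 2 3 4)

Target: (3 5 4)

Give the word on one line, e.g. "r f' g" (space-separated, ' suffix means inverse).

  after g': (1 4 3 2 5)
  after r: (3 4)
  after f': (1 5)(2 3)
  after g': (3 5 4)

g' r f' g'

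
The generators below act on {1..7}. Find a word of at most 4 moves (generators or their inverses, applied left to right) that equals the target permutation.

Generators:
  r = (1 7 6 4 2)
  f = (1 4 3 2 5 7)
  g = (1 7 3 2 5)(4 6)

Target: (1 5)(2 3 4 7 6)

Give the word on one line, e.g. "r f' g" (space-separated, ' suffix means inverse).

  after r': (1 2 4 6 7)
  after f: (1 5 7 4 6)(2 3)
  after r': (1 5)(2 3 4 7 6)

r' f r'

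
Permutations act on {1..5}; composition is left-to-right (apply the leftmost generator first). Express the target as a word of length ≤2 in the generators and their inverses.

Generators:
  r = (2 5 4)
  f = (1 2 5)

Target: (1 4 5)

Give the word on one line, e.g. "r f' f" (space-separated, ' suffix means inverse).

  after f: (1 2 5)
  after r': (1 4 5)

f r'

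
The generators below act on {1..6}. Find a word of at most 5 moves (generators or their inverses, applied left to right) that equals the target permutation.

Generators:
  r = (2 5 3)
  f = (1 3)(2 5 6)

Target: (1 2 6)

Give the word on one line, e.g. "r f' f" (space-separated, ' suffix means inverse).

  after f: (1 3)(2 5 6)
  after r': (1 5 6 3)
  after f': (1 2 6)

f r' f'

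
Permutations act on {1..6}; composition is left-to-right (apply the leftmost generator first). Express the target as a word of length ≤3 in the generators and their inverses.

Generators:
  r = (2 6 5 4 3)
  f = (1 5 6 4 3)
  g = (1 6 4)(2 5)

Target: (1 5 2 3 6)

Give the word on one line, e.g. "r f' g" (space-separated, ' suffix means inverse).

  after r': (2 3 4 5 6)
  after r': (2 4 6 3 5)
  after f: (1 5 2 3 6)

r' r' f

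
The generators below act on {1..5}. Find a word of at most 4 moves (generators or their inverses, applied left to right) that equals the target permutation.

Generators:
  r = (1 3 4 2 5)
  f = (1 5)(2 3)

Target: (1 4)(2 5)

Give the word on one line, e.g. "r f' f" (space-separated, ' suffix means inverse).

  after r: (1 3 4 2 5)
  after r: (1 4 5 3 2)
  after f: (1 4)(2 5)

r r f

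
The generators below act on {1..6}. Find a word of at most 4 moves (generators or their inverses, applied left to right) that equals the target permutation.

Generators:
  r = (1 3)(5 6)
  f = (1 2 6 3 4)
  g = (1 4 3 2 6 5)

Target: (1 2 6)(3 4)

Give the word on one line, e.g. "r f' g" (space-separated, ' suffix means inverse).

  after r: (1 3)(5 6)
  after g: (1 2 6)(3 4)

r g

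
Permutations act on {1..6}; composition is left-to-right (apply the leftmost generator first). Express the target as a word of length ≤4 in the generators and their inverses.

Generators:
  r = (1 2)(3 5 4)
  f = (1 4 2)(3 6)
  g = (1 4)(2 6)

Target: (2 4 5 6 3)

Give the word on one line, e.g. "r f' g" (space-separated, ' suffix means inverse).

  after r': (1 2)(3 4 5)
  after f: (2 4 5 6 3)

r' f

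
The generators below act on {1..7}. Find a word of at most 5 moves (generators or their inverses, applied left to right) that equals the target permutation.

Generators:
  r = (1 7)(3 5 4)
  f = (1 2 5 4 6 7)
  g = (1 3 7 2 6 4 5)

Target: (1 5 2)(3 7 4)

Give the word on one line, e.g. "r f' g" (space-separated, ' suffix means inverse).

  after g: (1 3 7 2 6 4 5)
  after f: (1 3)(2 7 5)
  after r: (1 5 2)(3 7 4)

g f r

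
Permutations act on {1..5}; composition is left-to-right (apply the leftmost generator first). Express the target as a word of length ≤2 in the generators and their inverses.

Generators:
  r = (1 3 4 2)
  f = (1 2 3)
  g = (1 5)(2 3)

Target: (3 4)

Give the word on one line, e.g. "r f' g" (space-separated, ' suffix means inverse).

  after f': (1 3 2)
  after r': (3 4)

f' r'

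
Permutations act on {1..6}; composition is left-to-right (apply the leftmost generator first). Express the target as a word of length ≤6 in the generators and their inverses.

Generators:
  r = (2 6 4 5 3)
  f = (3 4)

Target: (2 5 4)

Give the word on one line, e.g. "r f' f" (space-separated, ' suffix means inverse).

r f r r f'

  after r: (2 6 4 5 3)
  after f: (2 6 3)(4 5)
  after r: (2 4 3 6)
  after r: (2 5 3 4)
  after f': (2 5 4)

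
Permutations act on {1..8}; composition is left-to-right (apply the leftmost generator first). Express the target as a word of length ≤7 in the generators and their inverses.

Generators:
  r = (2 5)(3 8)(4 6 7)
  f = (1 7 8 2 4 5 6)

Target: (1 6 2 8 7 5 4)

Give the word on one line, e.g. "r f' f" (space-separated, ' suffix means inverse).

r' r' r' r' f'

  after r': (2 5)(3 8)(4 7 6)
  after r': (4 6 7)
  after r': (2 5)(3 8)
  after r': (4 7 6)
  after f': (1 6 2 8 7 5 4)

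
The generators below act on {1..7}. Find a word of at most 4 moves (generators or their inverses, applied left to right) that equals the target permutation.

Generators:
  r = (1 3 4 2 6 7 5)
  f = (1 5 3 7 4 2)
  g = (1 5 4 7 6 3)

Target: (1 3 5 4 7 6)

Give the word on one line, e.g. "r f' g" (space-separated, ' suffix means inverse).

r' f

  after r': (1 5 7 6 2 4 3)
  after f: (1 3 5 4 7 6)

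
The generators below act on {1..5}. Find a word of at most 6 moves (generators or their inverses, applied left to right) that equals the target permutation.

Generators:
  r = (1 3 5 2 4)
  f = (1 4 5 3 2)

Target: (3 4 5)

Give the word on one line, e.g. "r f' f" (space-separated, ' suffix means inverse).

f' f' r' r' f'

  after f': (1 2 3 5 4)
  after f': (1 3 4 2 5)
  after r': (2 3)(4 5)
  after r': (1 4 3 5 2)
  after f': (3 4 5)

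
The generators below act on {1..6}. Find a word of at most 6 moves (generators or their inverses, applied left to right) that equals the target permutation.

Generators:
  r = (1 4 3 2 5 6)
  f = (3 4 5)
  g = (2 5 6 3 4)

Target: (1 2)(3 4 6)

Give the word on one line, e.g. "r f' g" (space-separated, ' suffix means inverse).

r' r' f' g' r

  after r': (1 6 5 2 3 4)
  after r': (1 5 3)(2 4 6)
  after f': (1 4 6 2 3)
  after g': (1 3)(2 6 4 5)
  after r: (1 2)(3 4 6)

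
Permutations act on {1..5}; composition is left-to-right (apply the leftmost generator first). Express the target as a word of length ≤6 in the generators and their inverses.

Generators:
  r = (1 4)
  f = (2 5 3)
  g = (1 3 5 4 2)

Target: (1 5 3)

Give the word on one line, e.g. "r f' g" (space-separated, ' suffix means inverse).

r g f' r g

  after r: (1 4)
  after g: (1 2)(3 5 4)
  after f': (1 3 2)(4 5)
  after r: (1 3 2 4 5)
  after g: (1 5 3)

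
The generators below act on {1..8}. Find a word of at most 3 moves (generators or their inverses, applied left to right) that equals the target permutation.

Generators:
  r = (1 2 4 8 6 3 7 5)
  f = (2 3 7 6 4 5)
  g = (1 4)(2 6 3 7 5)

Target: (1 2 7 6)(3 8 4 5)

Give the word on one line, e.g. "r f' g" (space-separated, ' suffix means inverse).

g' r'

  after g': (1 4)(2 5 7 3 6)
  after r': (1 2 7 6)(3 8 4 5)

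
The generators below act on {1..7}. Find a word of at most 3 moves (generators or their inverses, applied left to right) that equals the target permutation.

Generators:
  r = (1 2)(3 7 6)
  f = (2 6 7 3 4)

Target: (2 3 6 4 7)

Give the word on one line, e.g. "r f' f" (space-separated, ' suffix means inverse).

f' f'

  after f': (2 4 3 7 6)
  after f': (2 3 6 4 7)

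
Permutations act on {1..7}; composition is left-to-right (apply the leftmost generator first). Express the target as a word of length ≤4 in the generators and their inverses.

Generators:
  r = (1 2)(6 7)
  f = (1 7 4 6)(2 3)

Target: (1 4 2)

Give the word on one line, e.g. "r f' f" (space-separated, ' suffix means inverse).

f f r'

  after f: (1 7 4 6)(2 3)
  after f: (1 4)(6 7)
  after r': (1 4 2)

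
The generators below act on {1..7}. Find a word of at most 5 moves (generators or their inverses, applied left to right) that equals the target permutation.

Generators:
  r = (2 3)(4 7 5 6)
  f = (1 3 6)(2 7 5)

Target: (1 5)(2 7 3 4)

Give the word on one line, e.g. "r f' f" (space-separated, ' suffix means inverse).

  after f': (1 6 3)(2 5 7)
  after f': (1 3 6)(2 7 5)
  after r: (1 2 5 3 4 7 6)
  after f': (1 5)(2 7 3 4)

f' f' r f'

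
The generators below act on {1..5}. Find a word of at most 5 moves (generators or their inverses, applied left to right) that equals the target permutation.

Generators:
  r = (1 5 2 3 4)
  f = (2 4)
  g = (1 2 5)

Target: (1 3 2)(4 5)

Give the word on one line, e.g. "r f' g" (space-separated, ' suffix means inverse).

g f r'

  after g: (1 2 5)
  after f: (1 4 2 5)
  after r': (1 3 2)(4 5)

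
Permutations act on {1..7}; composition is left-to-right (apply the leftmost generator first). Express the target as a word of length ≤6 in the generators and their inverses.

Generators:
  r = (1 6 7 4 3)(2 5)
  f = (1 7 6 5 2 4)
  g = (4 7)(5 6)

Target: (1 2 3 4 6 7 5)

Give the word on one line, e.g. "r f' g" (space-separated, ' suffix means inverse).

  after f': (1 4 2 5 6 7)
  after f': (1 2 6)(4 5 7)
  after r': (1 5 6 3 4 2)
  after r': (1 2 3 7 6 4 5)
  after g: (1 2 3 4 6 7 5)

f' f' r' r' g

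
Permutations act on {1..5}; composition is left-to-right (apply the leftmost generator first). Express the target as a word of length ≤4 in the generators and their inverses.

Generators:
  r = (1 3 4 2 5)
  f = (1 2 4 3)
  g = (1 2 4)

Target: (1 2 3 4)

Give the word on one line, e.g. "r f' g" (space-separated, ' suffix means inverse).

  after g': (1 4 2)
  after f: (1 3)
  after f: (2 4 3)
  after f: (1 2 3 4)

g' f f f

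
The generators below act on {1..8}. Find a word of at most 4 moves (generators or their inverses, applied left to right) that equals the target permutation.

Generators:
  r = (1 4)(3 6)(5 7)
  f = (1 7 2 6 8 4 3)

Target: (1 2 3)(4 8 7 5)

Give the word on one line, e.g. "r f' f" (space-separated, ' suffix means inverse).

r f' f' f'

  after r: (1 4)(3 6)(5 7)
  after f': (1 8 6 4 3 2 7 5)
  after f': (1 6 8 2)(3 7 5)
  after f': (1 2 3)(4 8 7 5)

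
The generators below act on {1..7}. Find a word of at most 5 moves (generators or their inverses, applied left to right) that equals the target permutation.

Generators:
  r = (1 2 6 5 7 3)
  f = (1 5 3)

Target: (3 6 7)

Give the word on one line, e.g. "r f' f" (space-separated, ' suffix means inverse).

  after r: (1 2 6 5 7 3)
  after f': (1 2 6)(5 7)
  after f': (1 2 6 3 5 7)
  after r': (3 6 7)

r f' f' r'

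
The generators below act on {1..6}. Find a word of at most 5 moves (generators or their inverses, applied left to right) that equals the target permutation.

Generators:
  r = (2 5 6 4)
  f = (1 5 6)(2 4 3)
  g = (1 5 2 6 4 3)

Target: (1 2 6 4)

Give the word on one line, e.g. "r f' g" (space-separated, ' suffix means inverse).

g f' g g

  after g: (1 5 2 6 4 3)
  after f': (2 5 3 6)
  after g: (1 5)(3 4)
  after g: (1 2 6 4)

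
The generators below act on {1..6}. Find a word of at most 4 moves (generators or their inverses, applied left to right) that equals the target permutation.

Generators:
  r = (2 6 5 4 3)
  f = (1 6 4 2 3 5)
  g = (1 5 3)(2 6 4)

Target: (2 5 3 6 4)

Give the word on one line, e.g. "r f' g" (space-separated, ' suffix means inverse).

r r

  after r: (2 6 5 4 3)
  after r: (2 5 3 6 4)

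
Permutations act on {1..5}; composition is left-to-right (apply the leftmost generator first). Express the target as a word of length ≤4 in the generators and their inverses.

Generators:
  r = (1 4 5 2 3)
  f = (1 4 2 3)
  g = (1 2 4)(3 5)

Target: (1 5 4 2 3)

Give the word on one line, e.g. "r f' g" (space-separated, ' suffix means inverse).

g r g'

  after g: (1 2 4)(3 5)
  after r: (1 3 2 5)
  after g': (1 5 4 2 3)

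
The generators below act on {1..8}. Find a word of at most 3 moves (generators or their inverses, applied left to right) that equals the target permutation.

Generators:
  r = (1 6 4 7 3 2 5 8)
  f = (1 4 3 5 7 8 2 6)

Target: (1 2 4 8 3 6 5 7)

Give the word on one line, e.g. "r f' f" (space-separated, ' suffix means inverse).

  after r': (1 8 5 2 3 7 4 6)
  after r': (1 5 3 4)(2 7 6 8)
  after r': (1 2 4 8 3 6 5 7)

r' r' r'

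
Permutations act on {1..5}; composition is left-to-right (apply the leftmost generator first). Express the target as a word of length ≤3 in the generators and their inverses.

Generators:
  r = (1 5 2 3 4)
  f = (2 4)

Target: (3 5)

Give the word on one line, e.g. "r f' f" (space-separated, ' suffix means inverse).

r f r'

  after r: (1 5 2 3 4)
  after f: (1 5 4)(2 3)
  after r': (3 5)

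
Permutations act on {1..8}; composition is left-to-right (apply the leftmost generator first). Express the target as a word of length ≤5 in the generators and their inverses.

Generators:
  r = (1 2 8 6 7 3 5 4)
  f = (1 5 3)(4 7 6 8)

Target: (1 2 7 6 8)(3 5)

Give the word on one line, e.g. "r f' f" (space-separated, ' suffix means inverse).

  after r': (1 4 5 3 7 6 8 2)
  after f': (1 8 2 3 4)
  after r': (1 2 7 6 8)(3 5)

r' f' r'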